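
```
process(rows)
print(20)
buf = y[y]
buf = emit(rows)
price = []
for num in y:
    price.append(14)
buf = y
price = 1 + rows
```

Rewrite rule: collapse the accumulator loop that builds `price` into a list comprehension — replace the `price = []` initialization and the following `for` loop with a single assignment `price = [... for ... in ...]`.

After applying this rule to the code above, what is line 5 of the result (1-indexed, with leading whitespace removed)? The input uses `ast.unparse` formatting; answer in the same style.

price = [14 for num in y]

Transformed code:
process(rows)
print(20)
buf = y[y]
buf = emit(rows)
price = [14 for num in y]
buf = y
price = 1 + rows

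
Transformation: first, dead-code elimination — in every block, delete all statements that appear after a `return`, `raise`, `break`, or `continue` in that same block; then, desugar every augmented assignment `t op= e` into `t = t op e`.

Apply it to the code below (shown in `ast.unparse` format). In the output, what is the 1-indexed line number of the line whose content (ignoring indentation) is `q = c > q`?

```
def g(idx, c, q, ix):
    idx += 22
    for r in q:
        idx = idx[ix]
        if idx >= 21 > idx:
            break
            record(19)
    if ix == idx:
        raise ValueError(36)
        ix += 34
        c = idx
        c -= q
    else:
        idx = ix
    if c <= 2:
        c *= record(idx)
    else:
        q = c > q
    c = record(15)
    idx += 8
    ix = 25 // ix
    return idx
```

Transformed code:
def g(idx, c, q, ix):
    idx = idx + 22
    for r in q:
        idx = idx[ix]
        if idx >= 21 > idx:
            break
    if ix == idx:
        raise ValueError(36)
    else:
        idx = ix
    if c <= 2:
        c = c * record(idx)
    else:
        q = c > q
    c = record(15)
    idx = idx + 8
    ix = 25 // ix
    return idx

14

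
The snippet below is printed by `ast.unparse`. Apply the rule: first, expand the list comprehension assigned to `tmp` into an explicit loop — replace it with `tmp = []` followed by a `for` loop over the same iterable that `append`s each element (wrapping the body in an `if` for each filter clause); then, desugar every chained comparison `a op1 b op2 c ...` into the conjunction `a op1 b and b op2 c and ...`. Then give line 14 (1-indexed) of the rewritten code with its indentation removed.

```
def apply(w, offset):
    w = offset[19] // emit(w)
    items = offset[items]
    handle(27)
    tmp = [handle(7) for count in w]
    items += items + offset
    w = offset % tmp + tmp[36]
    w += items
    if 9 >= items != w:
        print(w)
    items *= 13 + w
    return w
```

Transformed code:
def apply(w, offset):
    w = offset[19] // emit(w)
    items = offset[items]
    handle(27)
    tmp = []
    for count in w:
        tmp.append(handle(7))
    items += items + offset
    w = offset % tmp + tmp[36]
    w += items
    if 9 >= items and items != w:
        print(w)
    items *= 13 + w
    return w

return w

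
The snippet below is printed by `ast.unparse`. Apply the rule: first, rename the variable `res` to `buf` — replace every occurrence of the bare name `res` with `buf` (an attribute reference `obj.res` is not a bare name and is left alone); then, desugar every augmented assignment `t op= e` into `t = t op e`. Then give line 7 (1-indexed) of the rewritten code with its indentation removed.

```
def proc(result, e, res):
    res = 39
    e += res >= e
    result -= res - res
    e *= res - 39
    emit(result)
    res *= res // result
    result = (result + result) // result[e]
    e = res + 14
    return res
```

buf = buf * (buf // result)

Transformed code:
def proc(result, e, buf):
    buf = 39
    e = e + (buf >= e)
    result = result - (buf - buf)
    e = e * (buf - 39)
    emit(result)
    buf = buf * (buf // result)
    result = (result + result) // result[e]
    e = buf + 14
    return buf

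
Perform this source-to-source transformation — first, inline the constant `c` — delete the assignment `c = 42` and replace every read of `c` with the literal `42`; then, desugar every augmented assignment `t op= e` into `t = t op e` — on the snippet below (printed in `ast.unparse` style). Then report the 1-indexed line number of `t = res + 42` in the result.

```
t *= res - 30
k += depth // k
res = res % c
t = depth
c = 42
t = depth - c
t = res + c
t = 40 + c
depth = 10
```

6

Transformed code:
t = t * (res - 30)
k = k + depth // k
res = res % 42
t = depth
t = depth - 42
t = res + 42
t = 40 + 42
depth = 10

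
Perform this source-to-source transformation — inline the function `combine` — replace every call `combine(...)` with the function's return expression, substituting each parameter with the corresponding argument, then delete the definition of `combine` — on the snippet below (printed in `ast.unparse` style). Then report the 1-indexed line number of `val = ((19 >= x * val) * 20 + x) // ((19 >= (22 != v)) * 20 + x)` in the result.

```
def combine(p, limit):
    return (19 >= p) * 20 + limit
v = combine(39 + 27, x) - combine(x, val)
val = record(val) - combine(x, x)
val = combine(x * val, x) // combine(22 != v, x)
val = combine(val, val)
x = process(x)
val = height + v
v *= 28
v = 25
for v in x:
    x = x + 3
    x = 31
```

3

Transformed code:
v = (19 >= 39 + 27) * 20 + x - ((19 >= x) * 20 + val)
val = record(val) - ((19 >= x) * 20 + x)
val = ((19 >= x * val) * 20 + x) // ((19 >= (22 != v)) * 20 + x)
val = (19 >= val) * 20 + val
x = process(x)
val = height + v
v *= 28
v = 25
for v in x:
    x = x + 3
    x = 31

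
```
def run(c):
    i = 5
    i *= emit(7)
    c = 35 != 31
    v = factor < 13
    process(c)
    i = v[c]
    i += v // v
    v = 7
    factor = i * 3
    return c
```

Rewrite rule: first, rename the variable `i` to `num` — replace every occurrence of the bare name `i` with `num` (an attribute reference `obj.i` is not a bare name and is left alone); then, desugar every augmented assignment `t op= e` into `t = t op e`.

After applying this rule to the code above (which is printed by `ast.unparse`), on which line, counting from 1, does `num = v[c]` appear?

7

Transformed code:
def run(c):
    num = 5
    num = num * emit(7)
    c = 35 != 31
    v = factor < 13
    process(c)
    num = v[c]
    num = num + v // v
    v = 7
    factor = num * 3
    return c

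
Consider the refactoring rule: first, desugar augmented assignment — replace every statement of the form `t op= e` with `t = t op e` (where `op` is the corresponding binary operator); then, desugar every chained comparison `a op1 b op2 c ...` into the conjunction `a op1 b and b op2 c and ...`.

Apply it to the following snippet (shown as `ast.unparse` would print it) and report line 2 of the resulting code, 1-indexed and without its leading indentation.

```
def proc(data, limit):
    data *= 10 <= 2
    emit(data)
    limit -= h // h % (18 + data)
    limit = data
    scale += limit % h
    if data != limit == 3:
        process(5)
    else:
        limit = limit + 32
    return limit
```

data = data * (10 <= 2)

Transformed code:
def proc(data, limit):
    data = data * (10 <= 2)
    emit(data)
    limit = limit - h // h % (18 + data)
    limit = data
    scale = scale + limit % h
    if data != limit and limit == 3:
        process(5)
    else:
        limit = limit + 32
    return limit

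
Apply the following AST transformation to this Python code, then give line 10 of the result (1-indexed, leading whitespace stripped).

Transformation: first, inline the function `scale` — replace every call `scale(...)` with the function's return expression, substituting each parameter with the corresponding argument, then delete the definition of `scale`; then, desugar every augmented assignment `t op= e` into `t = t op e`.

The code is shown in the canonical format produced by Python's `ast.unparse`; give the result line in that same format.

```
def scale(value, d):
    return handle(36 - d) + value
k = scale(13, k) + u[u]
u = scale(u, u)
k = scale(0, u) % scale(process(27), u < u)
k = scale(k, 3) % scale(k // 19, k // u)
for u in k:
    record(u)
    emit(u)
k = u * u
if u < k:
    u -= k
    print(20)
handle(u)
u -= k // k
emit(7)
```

Transformed code:
k = handle(36 - k) + 13 + u[u]
u = handle(36 - u) + u
k = (handle(36 - u) + 0) % (handle(36 - (u < u)) + process(27))
k = (handle(36 - 3) + k) % (handle(36 - k // u) + k // 19)
for u in k:
    record(u)
    emit(u)
k = u * u
if u < k:
    u = u - k
    print(20)
handle(u)
u = u - k // k
emit(7)

u = u - k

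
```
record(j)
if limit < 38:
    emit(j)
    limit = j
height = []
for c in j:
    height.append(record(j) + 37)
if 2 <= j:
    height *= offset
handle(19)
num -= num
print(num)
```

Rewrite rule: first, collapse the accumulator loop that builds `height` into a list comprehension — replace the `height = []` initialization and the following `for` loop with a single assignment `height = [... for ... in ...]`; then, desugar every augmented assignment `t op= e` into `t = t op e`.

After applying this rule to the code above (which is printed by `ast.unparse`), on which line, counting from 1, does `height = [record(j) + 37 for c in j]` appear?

Transformed code:
record(j)
if limit < 38:
    emit(j)
    limit = j
height = [record(j) + 37 for c in j]
if 2 <= j:
    height = height * offset
handle(19)
num = num - num
print(num)

5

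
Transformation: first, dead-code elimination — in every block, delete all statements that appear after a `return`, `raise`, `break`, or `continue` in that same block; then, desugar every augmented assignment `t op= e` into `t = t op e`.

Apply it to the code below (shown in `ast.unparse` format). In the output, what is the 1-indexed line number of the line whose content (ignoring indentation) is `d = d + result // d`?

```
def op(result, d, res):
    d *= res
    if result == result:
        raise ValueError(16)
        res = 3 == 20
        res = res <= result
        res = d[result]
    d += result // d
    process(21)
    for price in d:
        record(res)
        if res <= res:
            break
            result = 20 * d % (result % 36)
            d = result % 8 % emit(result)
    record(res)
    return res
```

5

Transformed code:
def op(result, d, res):
    d = d * res
    if result == result:
        raise ValueError(16)
    d = d + result // d
    process(21)
    for price in d:
        record(res)
        if res <= res:
            break
    record(res)
    return res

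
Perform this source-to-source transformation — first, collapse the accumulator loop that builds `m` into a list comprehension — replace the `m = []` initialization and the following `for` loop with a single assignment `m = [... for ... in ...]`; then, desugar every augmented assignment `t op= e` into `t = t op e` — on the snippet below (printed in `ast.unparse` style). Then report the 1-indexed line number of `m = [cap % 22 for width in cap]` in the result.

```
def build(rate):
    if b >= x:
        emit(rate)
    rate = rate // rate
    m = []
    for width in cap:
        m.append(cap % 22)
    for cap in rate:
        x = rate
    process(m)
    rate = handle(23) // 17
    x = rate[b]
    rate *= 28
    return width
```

Transformed code:
def build(rate):
    if b >= x:
        emit(rate)
    rate = rate // rate
    m = [cap % 22 for width in cap]
    for cap in rate:
        x = rate
    process(m)
    rate = handle(23) // 17
    x = rate[b]
    rate = rate * 28
    return width

5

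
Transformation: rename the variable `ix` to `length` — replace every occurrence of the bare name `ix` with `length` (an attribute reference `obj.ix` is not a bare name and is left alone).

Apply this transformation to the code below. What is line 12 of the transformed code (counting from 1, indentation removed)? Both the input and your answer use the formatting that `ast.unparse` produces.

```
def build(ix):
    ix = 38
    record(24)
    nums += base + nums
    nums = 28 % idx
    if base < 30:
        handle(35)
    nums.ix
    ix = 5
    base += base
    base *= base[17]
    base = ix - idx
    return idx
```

base = length - idx

Transformed code:
def build(length):
    length = 38
    record(24)
    nums += base + nums
    nums = 28 % idx
    if base < 30:
        handle(35)
    nums.ix
    length = 5
    base += base
    base *= base[17]
    base = length - idx
    return idx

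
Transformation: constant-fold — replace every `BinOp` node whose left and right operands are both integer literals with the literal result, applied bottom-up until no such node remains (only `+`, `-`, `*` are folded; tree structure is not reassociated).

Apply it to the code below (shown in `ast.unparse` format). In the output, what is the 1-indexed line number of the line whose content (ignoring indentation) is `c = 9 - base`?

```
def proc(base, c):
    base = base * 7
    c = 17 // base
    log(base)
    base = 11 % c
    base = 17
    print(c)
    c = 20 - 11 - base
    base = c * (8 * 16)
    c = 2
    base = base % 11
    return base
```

Transformed code:
def proc(base, c):
    base = base * 7
    c = 17 // base
    log(base)
    base = 11 % c
    base = 17
    print(c)
    c = 9 - base
    base = c * 128
    c = 2
    base = base % 11
    return base

8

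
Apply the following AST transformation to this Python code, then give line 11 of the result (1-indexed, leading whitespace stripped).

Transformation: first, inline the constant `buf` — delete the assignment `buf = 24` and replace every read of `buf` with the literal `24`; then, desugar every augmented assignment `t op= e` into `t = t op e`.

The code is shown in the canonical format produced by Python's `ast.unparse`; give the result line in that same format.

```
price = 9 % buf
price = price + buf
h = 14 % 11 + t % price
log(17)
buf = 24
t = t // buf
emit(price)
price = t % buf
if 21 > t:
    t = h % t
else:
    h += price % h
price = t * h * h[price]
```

Transformed code:
price = 9 % 24
price = price + 24
h = 14 % 11 + t % price
log(17)
t = t // 24
emit(price)
price = t % 24
if 21 > t:
    t = h % t
else:
    h = h + price % h
price = t * h * h[price]

h = h + price % h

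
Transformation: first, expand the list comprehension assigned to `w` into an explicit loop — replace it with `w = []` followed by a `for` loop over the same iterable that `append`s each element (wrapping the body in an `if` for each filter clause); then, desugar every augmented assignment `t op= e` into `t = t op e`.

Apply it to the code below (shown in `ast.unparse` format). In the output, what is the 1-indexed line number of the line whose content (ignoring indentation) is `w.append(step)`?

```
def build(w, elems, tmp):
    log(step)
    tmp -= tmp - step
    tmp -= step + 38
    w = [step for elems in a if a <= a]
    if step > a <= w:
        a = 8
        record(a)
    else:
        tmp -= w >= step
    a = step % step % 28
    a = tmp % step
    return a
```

Transformed code:
def build(w, elems, tmp):
    log(step)
    tmp = tmp - (tmp - step)
    tmp = tmp - (step + 38)
    w = []
    for elems in a:
        if a <= a:
            w.append(step)
    if step > a <= w:
        a = 8
        record(a)
    else:
        tmp = tmp - (w >= step)
    a = step % step % 28
    a = tmp % step
    return a

8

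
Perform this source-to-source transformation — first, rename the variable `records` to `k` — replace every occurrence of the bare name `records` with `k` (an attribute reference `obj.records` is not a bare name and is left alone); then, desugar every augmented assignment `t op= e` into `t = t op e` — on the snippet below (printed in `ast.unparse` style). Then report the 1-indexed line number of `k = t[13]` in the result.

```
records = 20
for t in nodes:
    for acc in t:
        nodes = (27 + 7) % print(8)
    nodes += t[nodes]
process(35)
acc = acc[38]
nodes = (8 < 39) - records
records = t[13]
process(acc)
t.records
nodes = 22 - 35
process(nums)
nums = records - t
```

9

Transformed code:
k = 20
for t in nodes:
    for acc in t:
        nodes = (27 + 7) % print(8)
    nodes = nodes + t[nodes]
process(35)
acc = acc[38]
nodes = (8 < 39) - k
k = t[13]
process(acc)
t.records
nodes = 22 - 35
process(nums)
nums = k - t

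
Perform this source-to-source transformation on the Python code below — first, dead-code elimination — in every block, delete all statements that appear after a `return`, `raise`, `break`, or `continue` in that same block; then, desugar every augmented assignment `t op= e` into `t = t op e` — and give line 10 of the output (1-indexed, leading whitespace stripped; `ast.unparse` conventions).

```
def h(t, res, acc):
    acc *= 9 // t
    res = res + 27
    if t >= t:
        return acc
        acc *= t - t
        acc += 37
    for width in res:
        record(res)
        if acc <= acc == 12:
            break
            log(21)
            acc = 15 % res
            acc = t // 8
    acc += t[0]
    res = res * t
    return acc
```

Transformed code:
def h(t, res, acc):
    acc = acc * (9 // t)
    res = res + 27
    if t >= t:
        return acc
    for width in res:
        record(res)
        if acc <= acc == 12:
            break
    acc = acc + t[0]
    res = res * t
    return acc

acc = acc + t[0]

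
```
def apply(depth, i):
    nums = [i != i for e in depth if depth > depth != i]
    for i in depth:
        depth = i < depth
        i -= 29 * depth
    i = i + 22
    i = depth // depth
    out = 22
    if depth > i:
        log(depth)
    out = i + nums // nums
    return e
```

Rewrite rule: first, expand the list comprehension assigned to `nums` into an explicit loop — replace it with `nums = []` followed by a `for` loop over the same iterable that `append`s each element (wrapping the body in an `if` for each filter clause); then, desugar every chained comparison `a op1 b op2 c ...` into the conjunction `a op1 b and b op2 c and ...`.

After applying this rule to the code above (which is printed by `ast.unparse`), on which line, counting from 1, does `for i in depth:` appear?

6

Transformed code:
def apply(depth, i):
    nums = []
    for e in depth:
        if depth > depth and depth != i:
            nums.append(i != i)
    for i in depth:
        depth = i < depth
        i -= 29 * depth
    i = i + 22
    i = depth // depth
    out = 22
    if depth > i:
        log(depth)
    out = i + nums // nums
    return e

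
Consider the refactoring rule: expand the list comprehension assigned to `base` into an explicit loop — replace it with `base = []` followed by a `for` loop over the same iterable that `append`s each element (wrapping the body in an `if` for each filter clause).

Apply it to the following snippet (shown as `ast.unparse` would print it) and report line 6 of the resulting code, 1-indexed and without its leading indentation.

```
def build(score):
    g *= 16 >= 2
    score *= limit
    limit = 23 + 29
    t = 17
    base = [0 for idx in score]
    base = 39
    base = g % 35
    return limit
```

base = []

Transformed code:
def build(score):
    g *= 16 >= 2
    score *= limit
    limit = 23 + 29
    t = 17
    base = []
    for idx in score:
        base.append(0)
    base = 39
    base = g % 35
    return limit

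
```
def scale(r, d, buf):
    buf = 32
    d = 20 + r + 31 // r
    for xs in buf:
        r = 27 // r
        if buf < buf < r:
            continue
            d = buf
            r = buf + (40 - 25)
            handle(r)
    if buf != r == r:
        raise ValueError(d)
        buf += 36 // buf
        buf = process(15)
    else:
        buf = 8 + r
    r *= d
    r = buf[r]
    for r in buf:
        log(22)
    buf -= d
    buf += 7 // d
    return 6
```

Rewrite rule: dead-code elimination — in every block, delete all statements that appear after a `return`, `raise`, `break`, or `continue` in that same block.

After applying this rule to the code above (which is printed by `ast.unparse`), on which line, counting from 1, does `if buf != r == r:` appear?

Transformed code:
def scale(r, d, buf):
    buf = 32
    d = 20 + r + 31 // r
    for xs in buf:
        r = 27 // r
        if buf < buf < r:
            continue
    if buf != r == r:
        raise ValueError(d)
    else:
        buf = 8 + r
    r *= d
    r = buf[r]
    for r in buf:
        log(22)
    buf -= d
    buf += 7 // d
    return 6

8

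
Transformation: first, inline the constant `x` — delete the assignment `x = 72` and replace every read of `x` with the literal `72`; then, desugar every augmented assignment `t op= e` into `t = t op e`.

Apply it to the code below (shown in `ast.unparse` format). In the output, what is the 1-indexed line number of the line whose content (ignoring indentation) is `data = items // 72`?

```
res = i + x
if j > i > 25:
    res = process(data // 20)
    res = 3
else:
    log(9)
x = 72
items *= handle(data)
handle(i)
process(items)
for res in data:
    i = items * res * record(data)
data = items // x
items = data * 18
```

Transformed code:
res = i + 72
if j > i > 25:
    res = process(data // 20)
    res = 3
else:
    log(9)
items = items * handle(data)
handle(i)
process(items)
for res in data:
    i = items * res * record(data)
data = items // 72
items = data * 18

12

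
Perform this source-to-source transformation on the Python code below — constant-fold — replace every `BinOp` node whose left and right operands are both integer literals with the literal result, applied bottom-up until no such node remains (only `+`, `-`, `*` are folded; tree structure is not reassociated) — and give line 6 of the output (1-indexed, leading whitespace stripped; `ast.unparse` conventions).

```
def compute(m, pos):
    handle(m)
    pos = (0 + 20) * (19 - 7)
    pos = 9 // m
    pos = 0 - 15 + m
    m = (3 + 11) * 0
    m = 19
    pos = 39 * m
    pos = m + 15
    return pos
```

m = 0

Transformed code:
def compute(m, pos):
    handle(m)
    pos = 240
    pos = 9 // m
    pos = -15 + m
    m = 0
    m = 19
    pos = 39 * m
    pos = m + 15
    return pos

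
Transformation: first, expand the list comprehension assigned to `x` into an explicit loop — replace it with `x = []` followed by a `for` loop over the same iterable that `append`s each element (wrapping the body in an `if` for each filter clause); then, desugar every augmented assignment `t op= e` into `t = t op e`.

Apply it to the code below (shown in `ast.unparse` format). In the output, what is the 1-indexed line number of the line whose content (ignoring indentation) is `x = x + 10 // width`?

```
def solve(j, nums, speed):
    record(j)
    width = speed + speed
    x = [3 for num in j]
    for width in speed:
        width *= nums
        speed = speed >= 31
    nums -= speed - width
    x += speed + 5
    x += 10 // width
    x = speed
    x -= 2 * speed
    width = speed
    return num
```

Transformed code:
def solve(j, nums, speed):
    record(j)
    width = speed + speed
    x = []
    for num in j:
        x.append(3)
    for width in speed:
        width = width * nums
        speed = speed >= 31
    nums = nums - (speed - width)
    x = x + (speed + 5)
    x = x + 10 // width
    x = speed
    x = x - 2 * speed
    width = speed
    return num

12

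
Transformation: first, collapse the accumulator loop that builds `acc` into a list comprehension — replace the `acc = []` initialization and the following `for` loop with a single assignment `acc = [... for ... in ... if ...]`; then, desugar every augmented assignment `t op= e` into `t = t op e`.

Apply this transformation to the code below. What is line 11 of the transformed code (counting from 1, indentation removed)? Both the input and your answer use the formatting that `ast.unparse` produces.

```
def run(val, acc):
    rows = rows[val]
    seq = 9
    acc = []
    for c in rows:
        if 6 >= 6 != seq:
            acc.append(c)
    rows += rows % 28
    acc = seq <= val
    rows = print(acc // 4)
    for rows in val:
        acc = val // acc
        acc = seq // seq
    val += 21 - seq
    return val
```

Transformed code:
def run(val, acc):
    rows = rows[val]
    seq = 9
    acc = [c for c in rows if 6 >= 6 != seq]
    rows = rows + rows % 28
    acc = seq <= val
    rows = print(acc // 4)
    for rows in val:
        acc = val // acc
        acc = seq // seq
    val = val + (21 - seq)
    return val

val = val + (21 - seq)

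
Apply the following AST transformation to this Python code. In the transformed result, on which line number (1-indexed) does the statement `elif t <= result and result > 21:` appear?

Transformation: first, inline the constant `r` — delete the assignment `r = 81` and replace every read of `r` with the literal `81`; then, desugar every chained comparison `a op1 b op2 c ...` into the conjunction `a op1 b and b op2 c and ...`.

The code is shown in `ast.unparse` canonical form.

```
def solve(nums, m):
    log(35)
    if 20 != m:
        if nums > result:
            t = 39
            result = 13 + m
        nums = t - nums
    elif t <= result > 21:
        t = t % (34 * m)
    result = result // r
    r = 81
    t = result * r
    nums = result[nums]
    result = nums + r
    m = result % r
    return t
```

Transformed code:
def solve(nums, m):
    log(35)
    if 20 != m:
        if nums > result:
            t = 39
            result = 13 + m
        nums = t - nums
    elif t <= result and result > 21:
        t = t % (34 * m)
    result = result // 81
    t = result * 81
    nums = result[nums]
    result = nums + 81
    m = result % 81
    return t

8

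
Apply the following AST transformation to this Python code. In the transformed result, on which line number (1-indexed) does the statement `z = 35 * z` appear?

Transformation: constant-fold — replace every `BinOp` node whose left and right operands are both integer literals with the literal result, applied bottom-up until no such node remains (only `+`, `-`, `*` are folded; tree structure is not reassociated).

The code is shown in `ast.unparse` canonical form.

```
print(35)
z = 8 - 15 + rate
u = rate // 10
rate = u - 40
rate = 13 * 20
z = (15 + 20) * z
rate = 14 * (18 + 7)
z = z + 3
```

6

Transformed code:
print(35)
z = -7 + rate
u = rate // 10
rate = u - 40
rate = 260
z = 35 * z
rate = 350
z = z + 3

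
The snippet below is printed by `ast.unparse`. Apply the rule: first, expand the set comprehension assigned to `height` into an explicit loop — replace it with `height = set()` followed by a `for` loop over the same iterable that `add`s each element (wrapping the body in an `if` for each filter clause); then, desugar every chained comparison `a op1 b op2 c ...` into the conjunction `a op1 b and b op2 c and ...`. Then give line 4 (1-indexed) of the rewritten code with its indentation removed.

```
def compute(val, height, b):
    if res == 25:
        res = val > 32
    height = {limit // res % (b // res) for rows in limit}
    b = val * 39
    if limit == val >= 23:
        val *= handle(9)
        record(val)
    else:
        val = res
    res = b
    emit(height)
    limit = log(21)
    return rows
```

height = set()

Transformed code:
def compute(val, height, b):
    if res == 25:
        res = val > 32
    height = set()
    for rows in limit:
        height.add(limit // res % (b // res))
    b = val * 39
    if limit == val and val >= 23:
        val *= handle(9)
        record(val)
    else:
        val = res
    res = b
    emit(height)
    limit = log(21)
    return rows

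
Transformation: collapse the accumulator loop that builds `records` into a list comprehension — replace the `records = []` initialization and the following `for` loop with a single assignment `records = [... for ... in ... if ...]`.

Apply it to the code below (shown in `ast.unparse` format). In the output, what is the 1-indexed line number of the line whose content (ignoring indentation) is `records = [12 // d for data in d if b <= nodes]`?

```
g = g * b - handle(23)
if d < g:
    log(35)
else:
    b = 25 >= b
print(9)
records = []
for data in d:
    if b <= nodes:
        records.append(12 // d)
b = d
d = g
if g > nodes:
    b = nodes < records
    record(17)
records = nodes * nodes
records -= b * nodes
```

7

Transformed code:
g = g * b - handle(23)
if d < g:
    log(35)
else:
    b = 25 >= b
print(9)
records = [12 // d for data in d if b <= nodes]
b = d
d = g
if g > nodes:
    b = nodes < records
    record(17)
records = nodes * nodes
records -= b * nodes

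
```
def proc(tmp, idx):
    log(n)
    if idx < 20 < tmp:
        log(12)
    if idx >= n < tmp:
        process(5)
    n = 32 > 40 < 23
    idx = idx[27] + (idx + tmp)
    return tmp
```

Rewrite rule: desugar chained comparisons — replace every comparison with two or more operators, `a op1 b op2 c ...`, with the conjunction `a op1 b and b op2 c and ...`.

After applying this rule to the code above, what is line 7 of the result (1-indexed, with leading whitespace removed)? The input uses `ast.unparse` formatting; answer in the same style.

n = 32 > 40 and 40 < 23

Transformed code:
def proc(tmp, idx):
    log(n)
    if idx < 20 and 20 < tmp:
        log(12)
    if idx >= n and n < tmp:
        process(5)
    n = 32 > 40 and 40 < 23
    idx = idx[27] + (idx + tmp)
    return tmp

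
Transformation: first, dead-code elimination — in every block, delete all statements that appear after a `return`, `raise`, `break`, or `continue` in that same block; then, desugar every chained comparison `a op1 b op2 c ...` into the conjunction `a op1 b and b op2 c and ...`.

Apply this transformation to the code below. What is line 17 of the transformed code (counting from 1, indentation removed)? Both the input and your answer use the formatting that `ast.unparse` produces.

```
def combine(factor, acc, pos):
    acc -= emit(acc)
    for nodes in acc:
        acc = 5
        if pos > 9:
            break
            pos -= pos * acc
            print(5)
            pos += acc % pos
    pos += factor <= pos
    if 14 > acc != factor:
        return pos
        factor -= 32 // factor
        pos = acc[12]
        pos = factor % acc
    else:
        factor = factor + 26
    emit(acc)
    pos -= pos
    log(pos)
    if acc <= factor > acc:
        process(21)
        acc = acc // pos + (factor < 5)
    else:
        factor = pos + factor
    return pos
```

Transformed code:
def combine(factor, acc, pos):
    acc -= emit(acc)
    for nodes in acc:
        acc = 5
        if pos > 9:
            break
    pos += factor <= pos
    if 14 > acc and acc != factor:
        return pos
    else:
        factor = factor + 26
    emit(acc)
    pos -= pos
    log(pos)
    if acc <= factor and factor > acc:
        process(21)
        acc = acc // pos + (factor < 5)
    else:
        factor = pos + factor
    return pos

acc = acc // pos + (factor < 5)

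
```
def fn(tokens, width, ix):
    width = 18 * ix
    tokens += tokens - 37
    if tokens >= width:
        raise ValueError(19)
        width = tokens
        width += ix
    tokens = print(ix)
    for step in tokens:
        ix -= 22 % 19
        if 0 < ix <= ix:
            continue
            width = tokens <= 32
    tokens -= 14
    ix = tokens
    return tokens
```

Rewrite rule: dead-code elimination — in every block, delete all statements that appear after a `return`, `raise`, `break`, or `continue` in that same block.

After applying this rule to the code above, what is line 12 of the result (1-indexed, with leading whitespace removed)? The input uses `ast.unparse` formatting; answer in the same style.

ix = tokens

Transformed code:
def fn(tokens, width, ix):
    width = 18 * ix
    tokens += tokens - 37
    if tokens >= width:
        raise ValueError(19)
    tokens = print(ix)
    for step in tokens:
        ix -= 22 % 19
        if 0 < ix <= ix:
            continue
    tokens -= 14
    ix = tokens
    return tokens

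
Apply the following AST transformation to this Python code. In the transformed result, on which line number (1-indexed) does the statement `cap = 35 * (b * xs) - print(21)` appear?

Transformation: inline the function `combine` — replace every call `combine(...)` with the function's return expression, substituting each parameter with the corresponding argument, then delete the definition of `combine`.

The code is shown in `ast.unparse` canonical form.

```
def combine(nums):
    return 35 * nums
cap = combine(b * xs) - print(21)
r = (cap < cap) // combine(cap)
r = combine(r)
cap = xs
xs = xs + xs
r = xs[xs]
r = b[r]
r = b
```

1

Transformed code:
cap = 35 * (b * xs) - print(21)
r = (cap < cap) // (35 * cap)
r = 35 * r
cap = xs
xs = xs + xs
r = xs[xs]
r = b[r]
r = b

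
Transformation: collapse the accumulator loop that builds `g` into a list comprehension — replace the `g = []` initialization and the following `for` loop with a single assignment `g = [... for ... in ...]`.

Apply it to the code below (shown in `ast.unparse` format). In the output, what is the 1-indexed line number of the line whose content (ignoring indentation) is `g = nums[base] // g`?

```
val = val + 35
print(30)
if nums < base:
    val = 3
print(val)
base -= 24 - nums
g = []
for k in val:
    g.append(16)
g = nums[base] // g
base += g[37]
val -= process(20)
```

8

Transformed code:
val = val + 35
print(30)
if nums < base:
    val = 3
print(val)
base -= 24 - nums
g = [16 for k in val]
g = nums[base] // g
base += g[37]
val -= process(20)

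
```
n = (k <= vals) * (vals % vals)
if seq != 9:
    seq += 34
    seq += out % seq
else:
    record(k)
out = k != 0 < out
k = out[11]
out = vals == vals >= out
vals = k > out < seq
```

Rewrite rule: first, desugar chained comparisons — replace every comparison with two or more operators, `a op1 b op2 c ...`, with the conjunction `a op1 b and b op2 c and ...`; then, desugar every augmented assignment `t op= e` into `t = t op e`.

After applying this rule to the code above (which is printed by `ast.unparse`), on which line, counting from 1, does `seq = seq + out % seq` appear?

Transformed code:
n = (k <= vals) * (vals % vals)
if seq != 9:
    seq = seq + 34
    seq = seq + out % seq
else:
    record(k)
out = k != 0 and 0 < out
k = out[11]
out = vals == vals and vals >= out
vals = k > out and out < seq

4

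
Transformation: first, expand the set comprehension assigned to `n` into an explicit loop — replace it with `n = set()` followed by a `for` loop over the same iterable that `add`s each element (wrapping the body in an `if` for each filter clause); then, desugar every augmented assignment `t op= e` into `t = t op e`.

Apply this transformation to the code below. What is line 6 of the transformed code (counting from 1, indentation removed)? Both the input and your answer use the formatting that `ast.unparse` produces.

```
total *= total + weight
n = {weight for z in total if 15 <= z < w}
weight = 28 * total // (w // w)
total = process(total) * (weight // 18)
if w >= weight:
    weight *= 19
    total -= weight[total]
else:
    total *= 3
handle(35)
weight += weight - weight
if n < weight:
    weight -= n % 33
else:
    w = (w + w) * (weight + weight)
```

Transformed code:
total = total * (total + weight)
n = set()
for z in total:
    if 15 <= z < w:
        n.add(weight)
weight = 28 * total // (w // w)
total = process(total) * (weight // 18)
if w >= weight:
    weight = weight * 19
    total = total - weight[total]
else:
    total = total * 3
handle(35)
weight = weight + (weight - weight)
if n < weight:
    weight = weight - n % 33
else:
    w = (w + w) * (weight + weight)

weight = 28 * total // (w // w)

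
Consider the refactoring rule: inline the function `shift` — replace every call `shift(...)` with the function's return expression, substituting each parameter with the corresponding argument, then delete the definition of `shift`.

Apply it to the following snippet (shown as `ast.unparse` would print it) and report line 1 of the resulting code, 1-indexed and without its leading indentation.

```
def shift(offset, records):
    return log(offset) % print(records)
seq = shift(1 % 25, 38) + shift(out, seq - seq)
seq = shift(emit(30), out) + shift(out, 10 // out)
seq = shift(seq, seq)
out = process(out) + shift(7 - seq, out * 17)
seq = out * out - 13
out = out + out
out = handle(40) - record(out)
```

seq = log(1 % 25) % print(38) + log(out) % print(seq - seq)

Transformed code:
seq = log(1 % 25) % print(38) + log(out) % print(seq - seq)
seq = log(emit(30)) % print(out) + log(out) % print(10 // out)
seq = log(seq) % print(seq)
out = process(out) + log(7 - seq) % print(out * 17)
seq = out * out - 13
out = out + out
out = handle(40) - record(out)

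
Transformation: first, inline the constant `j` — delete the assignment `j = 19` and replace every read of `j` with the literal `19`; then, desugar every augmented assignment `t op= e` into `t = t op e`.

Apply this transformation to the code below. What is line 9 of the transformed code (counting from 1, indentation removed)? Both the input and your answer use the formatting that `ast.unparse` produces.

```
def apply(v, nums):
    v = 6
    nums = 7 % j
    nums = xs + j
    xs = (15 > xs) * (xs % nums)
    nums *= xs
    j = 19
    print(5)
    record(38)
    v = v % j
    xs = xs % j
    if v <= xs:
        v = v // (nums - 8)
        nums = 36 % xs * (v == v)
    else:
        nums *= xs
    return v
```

Transformed code:
def apply(v, nums):
    v = 6
    nums = 7 % 19
    nums = xs + 19
    xs = (15 > xs) * (xs % nums)
    nums = nums * xs
    print(5)
    record(38)
    v = v % 19
    xs = xs % 19
    if v <= xs:
        v = v // (nums - 8)
        nums = 36 % xs * (v == v)
    else:
        nums = nums * xs
    return v

v = v % 19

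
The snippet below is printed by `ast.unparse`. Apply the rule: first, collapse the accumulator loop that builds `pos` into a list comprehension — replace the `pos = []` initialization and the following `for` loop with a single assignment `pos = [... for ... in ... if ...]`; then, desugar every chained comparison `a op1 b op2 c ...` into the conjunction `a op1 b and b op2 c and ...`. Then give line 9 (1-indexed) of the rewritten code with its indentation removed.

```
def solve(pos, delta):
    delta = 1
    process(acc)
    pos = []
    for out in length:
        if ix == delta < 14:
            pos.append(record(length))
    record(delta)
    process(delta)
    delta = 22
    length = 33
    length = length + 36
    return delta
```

length = length + 36

Transformed code:
def solve(pos, delta):
    delta = 1
    process(acc)
    pos = [record(length) for out in length if ix == delta and delta < 14]
    record(delta)
    process(delta)
    delta = 22
    length = 33
    length = length + 36
    return delta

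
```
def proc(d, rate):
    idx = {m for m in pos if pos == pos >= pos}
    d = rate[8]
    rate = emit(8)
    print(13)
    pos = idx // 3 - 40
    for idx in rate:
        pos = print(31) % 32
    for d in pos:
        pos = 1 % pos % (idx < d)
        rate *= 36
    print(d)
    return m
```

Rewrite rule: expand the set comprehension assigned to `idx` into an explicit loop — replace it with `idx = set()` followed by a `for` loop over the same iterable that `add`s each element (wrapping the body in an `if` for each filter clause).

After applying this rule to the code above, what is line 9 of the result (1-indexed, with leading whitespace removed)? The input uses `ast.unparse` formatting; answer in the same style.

Transformed code:
def proc(d, rate):
    idx = set()
    for m in pos:
        if pos == pos >= pos:
            idx.add(m)
    d = rate[8]
    rate = emit(8)
    print(13)
    pos = idx // 3 - 40
    for idx in rate:
        pos = print(31) % 32
    for d in pos:
        pos = 1 % pos % (idx < d)
        rate *= 36
    print(d)
    return m

pos = idx // 3 - 40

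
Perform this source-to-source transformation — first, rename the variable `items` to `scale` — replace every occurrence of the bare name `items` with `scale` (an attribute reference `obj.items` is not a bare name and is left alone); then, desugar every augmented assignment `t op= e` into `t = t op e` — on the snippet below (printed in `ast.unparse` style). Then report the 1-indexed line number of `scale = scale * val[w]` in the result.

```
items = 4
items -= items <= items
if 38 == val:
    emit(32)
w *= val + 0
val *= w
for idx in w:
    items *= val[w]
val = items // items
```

8

Transformed code:
scale = 4
scale = scale - (scale <= scale)
if 38 == val:
    emit(32)
w = w * (val + 0)
val = val * w
for idx in w:
    scale = scale * val[w]
val = scale // scale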